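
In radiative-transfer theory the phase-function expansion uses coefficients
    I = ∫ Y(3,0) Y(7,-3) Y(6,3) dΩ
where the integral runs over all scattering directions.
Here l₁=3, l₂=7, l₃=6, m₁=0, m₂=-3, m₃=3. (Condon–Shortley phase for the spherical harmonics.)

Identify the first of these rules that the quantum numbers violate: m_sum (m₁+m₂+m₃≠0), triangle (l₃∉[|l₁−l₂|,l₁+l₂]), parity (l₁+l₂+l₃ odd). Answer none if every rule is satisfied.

none

Σmᵢ = 0  ✓
l₃∈[|l₁−l₂|,l₁+l₂]=[4,10], have l₃=6  ✓
Σlᵢ = 16 ⇒ even  ✓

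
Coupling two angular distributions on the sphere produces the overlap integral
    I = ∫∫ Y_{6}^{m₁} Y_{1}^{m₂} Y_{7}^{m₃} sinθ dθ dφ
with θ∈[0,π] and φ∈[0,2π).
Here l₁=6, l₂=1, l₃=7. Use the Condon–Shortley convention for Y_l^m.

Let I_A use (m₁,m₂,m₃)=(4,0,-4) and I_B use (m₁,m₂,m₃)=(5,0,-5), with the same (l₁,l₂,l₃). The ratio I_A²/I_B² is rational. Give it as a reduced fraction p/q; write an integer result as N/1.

11/8

Shared (l₁,l₂,l₃)=(6,1,7): N and (l;000)² cancel in I_A²/I_B².
A: Δ = 0!·12!·2!/15! = 1/1365; Racah Σ t=0..0: t=0:+1/7257600 = 1/7257600; ⇒ 3j(6 1 7; 4 0 -4)² = 11/455, sgn -1
B: Δ = 0!·12!·2!/15! = 1/1365; Racah Σ t=0..0: t=0:+1/39916800 = 1/39916800; ⇒ 3j(6 1 7; 5 0 -5)² = 8/455, sgn +1
I_A²/I_B² = (11/455)/(8/455) = 11/8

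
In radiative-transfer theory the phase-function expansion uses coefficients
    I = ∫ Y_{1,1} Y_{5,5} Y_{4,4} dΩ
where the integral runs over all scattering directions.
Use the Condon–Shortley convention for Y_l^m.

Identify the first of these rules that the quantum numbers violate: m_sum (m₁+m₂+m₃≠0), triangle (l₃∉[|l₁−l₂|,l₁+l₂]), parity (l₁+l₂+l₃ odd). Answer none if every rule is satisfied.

azimuthal sum: 1 + 5 + 4 = 10  ✗
4 ≤ 4 ≤ 6 (triangle on l)
L = 1 + 5 + 4 = 10 (even)

m_sum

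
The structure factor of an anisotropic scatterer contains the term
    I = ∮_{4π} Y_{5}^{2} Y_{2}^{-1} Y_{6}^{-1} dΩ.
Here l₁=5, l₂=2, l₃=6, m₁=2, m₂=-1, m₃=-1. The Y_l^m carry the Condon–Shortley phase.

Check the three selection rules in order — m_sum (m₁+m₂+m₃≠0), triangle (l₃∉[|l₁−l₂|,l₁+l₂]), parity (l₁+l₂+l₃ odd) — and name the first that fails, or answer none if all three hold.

parity

m₁+m₂+m₃ = 2 − 1 − 1 = 0  ✓
triangle: |5−2|=3 ≤ l₃=6 ≤ 5+2=7  ✓
parity: l₁+l₂+l₃ = 13 is odd  ✗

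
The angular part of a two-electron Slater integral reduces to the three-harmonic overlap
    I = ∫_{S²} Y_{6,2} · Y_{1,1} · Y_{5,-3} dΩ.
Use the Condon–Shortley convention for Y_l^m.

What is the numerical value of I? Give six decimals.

Checks pass: Σm=0; 12 even; l₃=5∈[5,7].
(2·6+1)(2·1+1)(2·5+1) = 429
Δ: 2! 10! 0! / 13! → 1/858
sum: t=1:−1/14400 = -1/14400
3j²(6 1 5; 0 0 0) = Δ·Π!·Σ² = 6/143  (sign +1)
sum: t=2:+1/161280 = 1/161280
3j²(6 1 5; 2 1 -3) = Δ·Π!·Σ² = 1/143  (sign +1)
combine: 4πI² = 429·6/143·1/143 = 18/143
take √, sign +1: I = 0.10008369

0.100084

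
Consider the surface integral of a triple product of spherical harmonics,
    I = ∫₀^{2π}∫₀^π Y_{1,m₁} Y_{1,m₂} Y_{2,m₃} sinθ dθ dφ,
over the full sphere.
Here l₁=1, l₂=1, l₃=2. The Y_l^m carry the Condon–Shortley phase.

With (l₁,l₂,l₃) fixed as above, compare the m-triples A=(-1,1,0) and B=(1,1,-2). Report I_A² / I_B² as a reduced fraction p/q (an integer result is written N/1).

l's match ⇒ only the (l;m) 3-j factors differ between A and B.
A: triangle coeff Δ(1,1,2) = 1/30; Σ_t [0,0]: t=0:+1/4 = 1/4; (3j)²=1/30 [(1 1 2; -1 1 0)], sign=+1
B: triangle coeff Δ(1,1,2) = 1/30; Σ_t [0,0]: t=0:+1/4 = 1/4; (3j)²=1/5 [(1 1 2; 1 1 -2)], sign=+1
I_A²/I_B² = (1/30)/(1/5) = 1/6

1/6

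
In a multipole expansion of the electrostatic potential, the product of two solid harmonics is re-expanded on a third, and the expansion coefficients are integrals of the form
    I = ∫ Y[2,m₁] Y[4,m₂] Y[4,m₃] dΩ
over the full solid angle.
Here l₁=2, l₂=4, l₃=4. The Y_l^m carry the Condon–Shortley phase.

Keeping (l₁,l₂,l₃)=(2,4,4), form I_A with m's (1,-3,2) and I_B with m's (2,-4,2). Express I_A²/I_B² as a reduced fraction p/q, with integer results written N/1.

Shared (l₁,l₂,l₃)=(2,4,4): N and (l;000)² cancel in I_A²/I_B².
A: Δ = 2!·2!·6!/11! = 1/13860; Racah Σ t=0..1: t=0:+1/240 t=1:−1/1440 = 1/288; ⇒ 3j(2 4 4; 1 -3 2)² = 5/132, sgn +1
B: Δ = 2!·2!·6!/11! = 1/13860; Racah Σ t=0..0: t=0:+1/2880 = 1/2880; ⇒ 3j(2 4 4; 2 -4 2)² = 2/165, sgn +1
I_A²/I_B² = (5/132)/(2/165) = 25/8

25/8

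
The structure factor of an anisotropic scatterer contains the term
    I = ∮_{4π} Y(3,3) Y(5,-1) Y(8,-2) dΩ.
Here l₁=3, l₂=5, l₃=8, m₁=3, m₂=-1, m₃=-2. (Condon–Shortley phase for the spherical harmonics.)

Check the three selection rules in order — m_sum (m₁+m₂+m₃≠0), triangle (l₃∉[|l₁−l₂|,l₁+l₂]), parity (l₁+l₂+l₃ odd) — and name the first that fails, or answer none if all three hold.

azimuthal sum: 3 − 1 − 2 = 0  ✓
2 ≤ 8 ≤ 8 (triangle on l)  ✓
L = 3 + 5 + 8 = 16 (even)  ✓

none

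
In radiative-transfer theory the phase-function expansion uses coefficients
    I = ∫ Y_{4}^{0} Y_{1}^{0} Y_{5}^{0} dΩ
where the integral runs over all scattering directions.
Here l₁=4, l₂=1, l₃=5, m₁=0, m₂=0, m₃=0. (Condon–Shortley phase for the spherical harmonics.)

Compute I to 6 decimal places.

0.245532

Checks pass: Σm=0; 10 even; l₃=5∈[3,5].
(2·4+1)(2·1+1)(2·5+1) = 297
Δ: 0! 8! 2! / 11! → 1/495
sum: t=0:+1/576 = 1/576
3j²(4 1 5; 0 0 0) = Δ·Π!·Σ² = 5/99  (sign -1)
(m-triple is (0,0,0) — same symbol as above.)
combine: 4πI² = 297·5/99·5/99 = 25/33
take √, sign +1: I = 0.24553200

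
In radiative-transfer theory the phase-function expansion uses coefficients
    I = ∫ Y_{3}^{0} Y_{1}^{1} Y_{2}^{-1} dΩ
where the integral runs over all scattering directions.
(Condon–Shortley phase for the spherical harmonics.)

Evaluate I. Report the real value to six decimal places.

Rules hold: Σm=0, L=6 even, 2≤2≤4.
N = 7·3·5 = 105
Δ = 2!·4!·0!/7! = 1/105
Racah Σ t=1..1: t=1:−1/4 = -1/4
⇒ 3j(3 1 2; 0 0 0)² = 3/35, sgn -1
Racah Σ t=2..2: t=2:+1/12 = 1/12
⇒ 3j(3 1 2; 0 1 -1)² = 1/35, sgn -1
4πI² = N·(3j₀)²·(3jₘ)² = 9/35
I = +1·√(0.257143/4π) = 0.14304817

0.143048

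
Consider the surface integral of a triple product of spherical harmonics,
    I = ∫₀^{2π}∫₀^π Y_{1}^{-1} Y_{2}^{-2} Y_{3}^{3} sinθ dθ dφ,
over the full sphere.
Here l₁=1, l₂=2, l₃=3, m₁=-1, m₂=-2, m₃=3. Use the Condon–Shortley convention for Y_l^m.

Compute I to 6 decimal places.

-0.319865

Rules hold: Σm=0, L=6 even, 1≤3≤3.
N = 3·5·7 = 105
Δ = 0!·2!·4!/7! = 1/105
Racah Σ t=0..0: t=0:+1/4 = 1/4
⇒ 3j(1 2 3; 0 0 0)² = 3/35, sgn -1
Racah Σ t=0..0: t=0:+1/48 = 1/48
⇒ 3j(1 2 3; -1 -2 3)² = 1/7, sgn +1
4πI² = N·(3j₀)²·(3jₘ)² = 9/7
I = -1·√(1.28571/4π) = -0.31986543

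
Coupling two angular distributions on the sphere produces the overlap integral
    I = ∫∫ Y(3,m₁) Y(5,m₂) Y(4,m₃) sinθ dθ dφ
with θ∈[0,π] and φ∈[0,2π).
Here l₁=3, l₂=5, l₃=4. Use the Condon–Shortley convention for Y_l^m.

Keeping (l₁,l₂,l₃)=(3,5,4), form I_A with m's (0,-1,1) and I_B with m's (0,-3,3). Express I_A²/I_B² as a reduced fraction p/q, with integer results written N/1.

361/294

Shared (l₁,l₂,l₃)=(3,5,4): N and (l;000)² cancel in I_A²/I_B².
A: Δ = 4!·2!·6!/13! = 1/180180; Racah Σ t=1..3: t=1:−1/432 t=2:+1/192 t=3:−1/1440 = 19/8640; ⇒ 3j(3 5 4; 0 -1 1)² = 361/30030, sgn -1
B: Δ = 4!·2!·6!/13! = 1/180180; Racah Σ t=1..2: t=1:−1/1440 t=2:+1/2880 = -1/2880; ⇒ 3j(3 5 4; 0 -3 3)² = 7/715, sgn +1
I_A²/I_B² = (361/30030)/(7/715) = 361/294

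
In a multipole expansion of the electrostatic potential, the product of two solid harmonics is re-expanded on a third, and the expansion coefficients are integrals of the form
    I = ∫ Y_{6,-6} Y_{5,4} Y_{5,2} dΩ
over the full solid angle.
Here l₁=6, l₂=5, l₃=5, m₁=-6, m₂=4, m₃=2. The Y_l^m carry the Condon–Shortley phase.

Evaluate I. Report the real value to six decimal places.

m-sum 0 ✓  L=16 even ✓  1≤5≤11 ✓
Π(2lᵢ+1) = 13×11×11 = 1573
triangle coeff Δ(6,5,5) = 1/28588560
Σ_t [1,5]: t=1:−1/345600 t=2:+1/13824 t=3:−1/5184 t=4:+1/13824 t=5:−1/345600 = -7/129600
(3j)²=80/7293 [(6 5 5; 0 0 0)], sign=+1
Σ_t [6,6]: t=6:+1/3110400 = 1/3110400
(3j)²=21/1105 [(6 5 5; -6 4 2)], sign=-1
⇒ 4πI² = 1232/3757
I = (-1)√(1232/3757/(4π)) = -0.16153991

-0.161540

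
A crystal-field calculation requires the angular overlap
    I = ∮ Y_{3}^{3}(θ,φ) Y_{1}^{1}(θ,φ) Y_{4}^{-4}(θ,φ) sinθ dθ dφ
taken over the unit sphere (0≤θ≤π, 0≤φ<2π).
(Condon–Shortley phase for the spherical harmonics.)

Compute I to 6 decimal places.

0.325735

Rules hold: Σm=0, L=8 even, 2≤4≤4.
N = 7·3·9 = 189
Δ = 0!·6!·2!/9! = 1/252
Racah Σ t=0..0: t=0:+1/36 = 1/36
⇒ 3j(3 1 4; 0 0 0)² = 4/63, sgn +1
Racah Σ t=0..0: t=0:+1/1440 = 1/1440
⇒ 3j(3 1 4; 3 1 -4)² = 1/9, sgn +1
4πI² = N·(3j₀)²·(3jₘ)² = 4/3
I = +1·√(1.33333/4π) = 0.32573501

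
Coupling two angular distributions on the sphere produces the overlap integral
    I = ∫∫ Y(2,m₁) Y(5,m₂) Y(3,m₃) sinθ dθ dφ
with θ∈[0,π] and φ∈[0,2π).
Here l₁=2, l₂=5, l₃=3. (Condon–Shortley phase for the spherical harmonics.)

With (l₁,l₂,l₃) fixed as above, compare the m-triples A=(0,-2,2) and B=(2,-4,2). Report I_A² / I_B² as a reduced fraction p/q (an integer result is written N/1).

Same 2,5,3: normalisation and zero-m 3j drop out of the ratio.
A: Δ: 4! 0! 6! / 11! → 1/2310; sum: t=2:+1/480 = 1/480; 3j²(2 5 3; 0 -2 2) = Δ·Π!·Σ² = 3/110  (sign -1)
B: Δ: 4! 0! 6! / 11! → 1/2310; sum: t=0:+1/2880 = 1/2880; 3j²(2 5 3; 2 -4 2) = Δ·Π!·Σ² = 3/55  (sign -1)
I_A²/I_B² = (3/110)/(3/55) = 1/2

1/2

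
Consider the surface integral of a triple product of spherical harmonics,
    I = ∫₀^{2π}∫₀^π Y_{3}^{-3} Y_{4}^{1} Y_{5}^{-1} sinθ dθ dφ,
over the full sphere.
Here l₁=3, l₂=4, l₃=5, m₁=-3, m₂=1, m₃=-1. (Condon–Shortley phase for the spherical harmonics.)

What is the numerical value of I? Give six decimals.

Σmᵢ = -3 ≠ 0, so the φ-integral vanishes; I = 0

0.000000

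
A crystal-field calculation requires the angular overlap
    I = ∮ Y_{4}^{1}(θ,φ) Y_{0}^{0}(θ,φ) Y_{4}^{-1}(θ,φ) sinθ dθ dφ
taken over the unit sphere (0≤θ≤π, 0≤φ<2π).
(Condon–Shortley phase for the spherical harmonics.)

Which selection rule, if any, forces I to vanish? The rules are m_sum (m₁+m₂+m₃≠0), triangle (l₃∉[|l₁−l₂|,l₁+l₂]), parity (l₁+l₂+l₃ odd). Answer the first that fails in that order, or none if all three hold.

azimuthal sum: 1 + 0 − 1 = 0  ✓
4 ≤ 4 ≤ 4 (triangle on l)  ✓
L = 4 + 0 + 4 = 8 (even)  ✓

none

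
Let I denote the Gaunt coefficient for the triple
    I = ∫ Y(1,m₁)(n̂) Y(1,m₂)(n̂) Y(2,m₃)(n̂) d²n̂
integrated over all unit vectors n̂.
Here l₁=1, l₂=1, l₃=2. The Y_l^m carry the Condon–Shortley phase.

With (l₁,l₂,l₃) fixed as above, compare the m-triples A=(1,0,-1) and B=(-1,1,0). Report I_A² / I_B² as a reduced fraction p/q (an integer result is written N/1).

3/1

Same 1,1,2: normalisation and zero-m 3j drop out of the ratio.
A: Δ: 0! 2! 2! / 5! → 1/30; sum: t=0:+1/2 = 1/2; 3j²(1 1 2; 1 0 -1) = Δ·Π!·Σ² = 1/10  (sign -1)
B: Δ: 0! 2! 2! / 5! → 1/30; sum: t=0:+1/4 = 1/4; 3j²(1 1 2; -1 1 0) = Δ·Π!·Σ² = 1/30  (sign +1)
I_A²/I_B² = (1/10)/(1/30) = 3/1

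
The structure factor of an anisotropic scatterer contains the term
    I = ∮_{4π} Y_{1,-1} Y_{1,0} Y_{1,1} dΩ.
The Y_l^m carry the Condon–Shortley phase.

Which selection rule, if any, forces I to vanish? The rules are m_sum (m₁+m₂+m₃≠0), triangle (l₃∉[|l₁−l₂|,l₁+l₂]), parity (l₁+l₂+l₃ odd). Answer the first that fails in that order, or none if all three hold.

Σmᵢ = 0  ✓
l₃∈[|l₁−l₂|,l₁+l₂]=[0,2], have l₃=1  ✓
Σlᵢ = 3 ⇒ odd  ✗

parity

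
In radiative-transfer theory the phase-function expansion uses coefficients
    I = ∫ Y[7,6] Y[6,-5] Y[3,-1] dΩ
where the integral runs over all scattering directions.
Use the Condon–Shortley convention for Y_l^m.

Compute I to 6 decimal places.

-0.034007

Checks pass: Σm=0; 16 even; l₃=3∈[1,13].
(2·7+1)(2·6+1)(2·3+1) = 1365
Δ: 10! 4! 2! / 17! → 1/2042040
sum: t=4:+1/207360 t=5:−1/57600 t=6:+1/207360 = -1/129600
3j²(7 6 3; 0 0 0) = Δ·Π!·Σ² = 168/12155  (sign +1)
sum: t=0:+1/21772800 t=1:−1/17418240 = -1/87091200
3j²(7 6 3; 6 -5 -1) = Δ·Π!·Σ² = 11/14280  (sign -1)
combine: 4πI² = 1365·168/12155·11/14280 = 21/1445
take √, sign -1: I = -0.03400719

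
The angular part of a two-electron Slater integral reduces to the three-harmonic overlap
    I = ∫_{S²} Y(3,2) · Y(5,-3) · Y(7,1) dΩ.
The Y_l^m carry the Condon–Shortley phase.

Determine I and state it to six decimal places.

0.000000

Σlᵢ=15 odd — θ-integrand is odd under cosθ→−cosθ; I=0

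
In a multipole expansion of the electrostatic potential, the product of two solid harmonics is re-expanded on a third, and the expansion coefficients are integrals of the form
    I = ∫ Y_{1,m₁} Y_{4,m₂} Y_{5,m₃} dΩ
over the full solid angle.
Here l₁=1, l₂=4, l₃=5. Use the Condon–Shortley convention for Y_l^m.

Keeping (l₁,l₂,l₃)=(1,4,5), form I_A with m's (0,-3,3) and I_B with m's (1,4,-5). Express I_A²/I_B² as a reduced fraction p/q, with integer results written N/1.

16/45

l's match ⇒ only the (l;m) 3-j factors differ between A and B.
A: triangle coeff Δ(1,4,5) = 1/495; Σ_t [0,0]: t=0:+1/5040 = 1/5040; (3j)²=16/495 [(1 4 5; 0 -3 3)], sign=+1
B: triangle coeff Δ(1,4,5) = 1/495; Σ_t [0,0]: t=0:+1/80640 = 1/80640; (3j)²=1/11 [(1 4 5; 1 4 -5)], sign=+1
I_A²/I_B² = (16/495)/(1/11) = 16/45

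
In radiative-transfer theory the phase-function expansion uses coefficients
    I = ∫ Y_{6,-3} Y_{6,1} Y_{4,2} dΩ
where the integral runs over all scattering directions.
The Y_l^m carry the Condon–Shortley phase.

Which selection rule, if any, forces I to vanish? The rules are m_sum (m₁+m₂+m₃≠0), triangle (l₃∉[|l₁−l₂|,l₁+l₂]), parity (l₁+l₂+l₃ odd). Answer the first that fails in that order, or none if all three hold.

none

azimuthal sum: -3 + 1 + 2 = 0  ✓
0 ≤ 4 ≤ 12 (triangle on l)  ✓
L = 6 + 6 + 4 = 16 (even)  ✓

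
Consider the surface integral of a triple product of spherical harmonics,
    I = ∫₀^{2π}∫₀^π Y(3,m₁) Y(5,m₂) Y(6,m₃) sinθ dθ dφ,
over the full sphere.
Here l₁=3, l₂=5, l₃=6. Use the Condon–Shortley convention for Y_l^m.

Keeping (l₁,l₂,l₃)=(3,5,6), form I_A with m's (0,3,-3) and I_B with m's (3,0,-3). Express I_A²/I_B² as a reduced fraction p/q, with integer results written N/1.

1/28

l's match ⇒ only the (l;m) 3-j factors differ between A and B.
A: triangle coeff Δ(3,5,6) = 1/675675; Σ_t [0,2]: t=0:+1/483840 t=1:−1/20160 t=2:+1/17280 = 1/96768; (3j)²=1/1001 [(3 5 6; 0 3 -3)], sign=-1
B: triangle coeff Δ(3,5,6) = 1/675675; Σ_t [0,0]: t=0:+1/34560 = 1/34560; (3j)²=4/143 [(3 5 6; 3 0 -3)], sign=-1
I_A²/I_B² = (1/1001)/(4/143) = 1/28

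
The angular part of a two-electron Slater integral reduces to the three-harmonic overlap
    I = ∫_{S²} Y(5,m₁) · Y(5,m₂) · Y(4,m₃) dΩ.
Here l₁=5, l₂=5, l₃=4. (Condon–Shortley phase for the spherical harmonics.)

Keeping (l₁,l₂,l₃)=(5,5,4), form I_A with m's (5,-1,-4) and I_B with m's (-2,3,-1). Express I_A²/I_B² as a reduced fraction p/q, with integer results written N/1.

2/5

l's match ⇒ only the (l;m) 3-j factors differ between A and B.
A: triangle coeff Δ(5,5,4) = 1/3153150; Σ_t [0,0]: t=0:+1/414720 = 1/414720; (3j)²=2/429 [(5 5 4; 5 -1 -4)], sign=+1
B: triangle coeff Δ(5,5,4) = 1/3153150; Σ_t [4,6]: t=4:+1/6912 t=5:−1/2880 t=6:+1/17280 = -1/6912; (3j)²=5/429 [(5 5 4; -2 3 -1)], sign=+1
I_A²/I_B² = (2/429)/(5/429) = 2/5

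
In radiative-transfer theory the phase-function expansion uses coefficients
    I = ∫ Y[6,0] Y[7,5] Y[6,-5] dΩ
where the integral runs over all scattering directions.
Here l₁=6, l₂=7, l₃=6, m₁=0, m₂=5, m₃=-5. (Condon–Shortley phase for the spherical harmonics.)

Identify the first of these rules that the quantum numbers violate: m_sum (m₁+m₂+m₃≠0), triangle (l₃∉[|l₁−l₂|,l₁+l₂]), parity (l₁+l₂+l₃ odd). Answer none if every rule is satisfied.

parity

Σmᵢ = 0  ✓
l₃∈[|l₁−l₂|,l₁+l₂]=[1,13], have l₃=6  ✓
Σlᵢ = 19 ⇒ odd  ✗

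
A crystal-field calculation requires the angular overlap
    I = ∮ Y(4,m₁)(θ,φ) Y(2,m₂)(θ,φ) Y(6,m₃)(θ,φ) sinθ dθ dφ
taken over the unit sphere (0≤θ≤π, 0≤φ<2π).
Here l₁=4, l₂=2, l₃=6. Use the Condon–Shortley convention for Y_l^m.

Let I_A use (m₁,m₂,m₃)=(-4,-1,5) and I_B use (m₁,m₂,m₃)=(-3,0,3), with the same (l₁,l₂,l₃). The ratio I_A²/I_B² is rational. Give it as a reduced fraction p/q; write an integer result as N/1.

Shared (l₁,l₂,l₃)=(4,2,6): N and (l;000)² cancel in I_A²/I_B².
A: Δ = 0!·8!·4!/13! = 1/6435; Racah Σ t=0..0: t=0:+1/241920 = 1/241920; ⇒ 3j(4 2 6; -4 -1 5)² = 1/39, sgn -1
B: Δ = 0!·8!·4!/13! = 1/6435; Racah Σ t=0..0: t=0:+1/20160 = 1/20160; ⇒ 3j(4 2 6; -3 0 3)² = 12/715, sgn -1
I_A²/I_B² = (1/39)/(12/715) = 55/36

55/36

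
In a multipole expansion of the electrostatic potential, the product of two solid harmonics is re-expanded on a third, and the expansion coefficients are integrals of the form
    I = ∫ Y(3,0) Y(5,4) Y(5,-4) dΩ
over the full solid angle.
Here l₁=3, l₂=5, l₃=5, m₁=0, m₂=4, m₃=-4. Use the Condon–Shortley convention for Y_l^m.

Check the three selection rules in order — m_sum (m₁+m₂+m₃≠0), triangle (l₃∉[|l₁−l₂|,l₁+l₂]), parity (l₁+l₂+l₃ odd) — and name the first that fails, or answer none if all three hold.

Σmᵢ = 0  ✓
l₃∈[|l₁−l₂|,l₁+l₂]=[2,8], have l₃=5  ✓
Σlᵢ = 13 ⇒ odd  ✗

parity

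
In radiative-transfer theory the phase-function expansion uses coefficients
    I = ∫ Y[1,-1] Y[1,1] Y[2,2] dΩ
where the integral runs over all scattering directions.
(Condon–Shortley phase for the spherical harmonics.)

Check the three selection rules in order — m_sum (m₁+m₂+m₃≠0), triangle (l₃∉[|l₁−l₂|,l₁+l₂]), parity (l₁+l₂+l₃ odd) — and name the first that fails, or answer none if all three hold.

azimuthal sum: -1 + 1 + 2 = 2  ✗
0 ≤ 2 ≤ 2 (triangle on l)
L = 1 + 1 + 2 = 4 (even)

m_sum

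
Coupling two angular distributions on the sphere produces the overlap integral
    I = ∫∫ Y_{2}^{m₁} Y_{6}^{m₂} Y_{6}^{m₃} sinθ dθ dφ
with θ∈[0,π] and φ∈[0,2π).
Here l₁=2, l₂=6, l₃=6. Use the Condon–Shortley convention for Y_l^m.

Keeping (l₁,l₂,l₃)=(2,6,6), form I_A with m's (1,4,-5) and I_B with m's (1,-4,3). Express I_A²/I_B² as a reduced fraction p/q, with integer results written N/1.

l's match ⇒ only the (l;m) 3-j factors differ between A and B.
A: triangle coeff Δ(2,6,6) = 1/90090; Σ_t [0,1]: t=0:+1/7257600 t=1:−1/725760 = -1/806400; (3j)²=27/910 [(2 6 6; 1 4 -5)], sign=+1
B: triangle coeff Δ(2,6,6) = 1/90090; Σ_t [0,1]: t=0:+1/161280 t=1:−1/725760 = 1/207360; (3j)²=7/286 [(2 6 6; 1 -4 3)], sign=-1
I_A²/I_B² = (27/910)/(7/286) = 297/245

297/245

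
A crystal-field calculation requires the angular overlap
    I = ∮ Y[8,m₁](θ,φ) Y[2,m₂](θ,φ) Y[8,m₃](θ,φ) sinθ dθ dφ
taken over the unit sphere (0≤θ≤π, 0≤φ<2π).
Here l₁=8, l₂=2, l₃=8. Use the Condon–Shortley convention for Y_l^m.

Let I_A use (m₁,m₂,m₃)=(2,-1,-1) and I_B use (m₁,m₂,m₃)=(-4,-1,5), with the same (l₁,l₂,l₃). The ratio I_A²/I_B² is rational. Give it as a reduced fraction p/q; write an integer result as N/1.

Same 8,2,8: normalisation and zero-m 3j drop out of the ratio.
A: Δ: 2! 14! 2! / 19! → 1/348840; sum: t=0:+1/58060800 t=1:−1/87091200 = 1/174182400; 3j²(8 2 8; 2 -1 -1) = Δ·Π!·Σ² = 7/2584  (sign -1)
B: Δ: 2! 14! 2! / 19! → 1/348840; sum: t=0:+1/1916006400 t=1:−1/479001600 = -1/638668800; 3j²(8 2 8; -4 -1 5) = Δ·Π!·Σ² = 117/6460  (sign +1)
I_A²/I_B² = (7/2584)/(117/6460) = 35/234

35/234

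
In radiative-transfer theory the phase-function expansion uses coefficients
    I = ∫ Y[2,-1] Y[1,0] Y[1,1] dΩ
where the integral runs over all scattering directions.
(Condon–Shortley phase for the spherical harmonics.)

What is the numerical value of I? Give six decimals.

Rules hold: Σm=0, L=4 even, 1≤1≤3.
N = 5·3·3 = 45
Δ = 2!·2!·0!/5! = 1/30
Racah Σ t=1..1: t=1:−1/1 = -1/1
⇒ 3j(2 1 1; 0 0 0)² = 2/15, sgn +1
Racah Σ t=1..1: t=1:−1/2 = -1/2
⇒ 3j(2 1 1; -1 0 1)² = 1/10, sgn -1
4πI² = N·(3j₀)²·(3jₘ)² = 3/5
I = -1·√(0.6/4π) = -0.21850969

-0.218510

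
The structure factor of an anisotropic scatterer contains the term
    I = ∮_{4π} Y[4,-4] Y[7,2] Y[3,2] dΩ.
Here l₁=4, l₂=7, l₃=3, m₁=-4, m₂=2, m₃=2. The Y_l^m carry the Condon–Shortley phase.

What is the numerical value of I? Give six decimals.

0.020214

m-sum 0 ✓  L=14 even ✓  3≤3≤11 ✓
Π(2lᵢ+1) = 9×15×7 = 945
triangle coeff Δ(4,7,3) = 1/45045
Σ_t [4,4]: t=4:+1/20736 = 1/20736
(3j)²=35/1287 [(4 7 3; 0 0 0)], sign=-1
Σ_t [8,8]: t=8:+1/4838400 = 1/4838400
(3j)²=1/5005 [(4 7 3; -4 2 2)], sign=-1
⇒ 4πI² = 105/20449
I = (+1)√(105/20449/(4π)) = 0.02021407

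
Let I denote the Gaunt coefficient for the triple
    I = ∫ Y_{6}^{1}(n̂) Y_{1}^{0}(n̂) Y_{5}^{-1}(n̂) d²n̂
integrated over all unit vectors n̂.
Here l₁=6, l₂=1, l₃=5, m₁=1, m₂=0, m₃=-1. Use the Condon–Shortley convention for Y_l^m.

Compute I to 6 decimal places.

-0.241725

m-sum 0 ✓  L=12 even ✓  5≤5≤7 ✓
Π(2lᵢ+1) = 13×3×11 = 429
triangle coeff Δ(6,1,5) = 1/858
Σ_t [1,1]: t=1:−1/14400 = -1/14400
(3j)²=6/143 [(6 1 5; 0 0 0)], sign=+1
Σ_t [1,1]: t=1:−1/17280 = -1/17280
(3j)²=35/858 [(6 1 5; 1 0 -1)], sign=-1
⇒ 4πI² = 105/143
I = (-1)√(105/143/(4π)) = -0.24172507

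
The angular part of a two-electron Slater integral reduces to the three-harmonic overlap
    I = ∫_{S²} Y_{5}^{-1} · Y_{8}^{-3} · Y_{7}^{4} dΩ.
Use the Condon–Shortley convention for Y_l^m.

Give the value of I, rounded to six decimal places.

0.095870

Rules hold: Σm=0, L=20 even, 3≤7≤13.
N = 11·17·15 = 2805
Δ = 6!·4!·10!/21! = 1/814773960
Racah Σ t=1..5: t=1:−1/87091200 t=2:+1/4976640 t=3:−1/2073600 t=4:+1/4976640 t=5:−1/87091200 = -1/9676800
⇒ 3j(5 8 7; 0 0 0)² = 360/46189, sgn +1
Racah Σ t=2..5: t=2:+1/34836480 t=3:−1/17418240 t=4:+1/69672960 t=5:−1/2612736000 = -11/746496000
⇒ 3j(5 8 7; -1 -3 4)² = 1331/251940, sgn +1
4πI² = N·(3j₀)²·(3jₘ)² = 119790/1037153
I = +1·√(0.115499/4π) = 0.09587027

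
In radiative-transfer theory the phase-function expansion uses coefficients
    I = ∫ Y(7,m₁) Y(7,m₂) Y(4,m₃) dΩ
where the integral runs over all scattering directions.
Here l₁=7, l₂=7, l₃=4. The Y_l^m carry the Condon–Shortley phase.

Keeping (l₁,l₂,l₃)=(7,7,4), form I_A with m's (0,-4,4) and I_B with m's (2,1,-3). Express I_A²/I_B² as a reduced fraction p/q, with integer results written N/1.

Same 7,7,4: normalisation and zero-m 3j drop out of the ratio.
A: Δ: 10! 4! 4! / 19! → 1/58198140; sum: t=3:−1/17418240 = -1/17418240; 3j²(7 7 4; 0 -4 4) = Δ·Π!·Σ² = 175/12597  (sign -1)
B: Δ: 10! 4! 4! / 19! → 1/58198140; sum: t=4:+1/2488320 t=5:−1/2073600 = -1/12441600; 3j²(7 7 4; 2 1 -3) = Δ·Π!·Σ² = 98/138567  (sign +1)
I_A²/I_B² = (175/12597)/(98/138567) = 275/14

275/14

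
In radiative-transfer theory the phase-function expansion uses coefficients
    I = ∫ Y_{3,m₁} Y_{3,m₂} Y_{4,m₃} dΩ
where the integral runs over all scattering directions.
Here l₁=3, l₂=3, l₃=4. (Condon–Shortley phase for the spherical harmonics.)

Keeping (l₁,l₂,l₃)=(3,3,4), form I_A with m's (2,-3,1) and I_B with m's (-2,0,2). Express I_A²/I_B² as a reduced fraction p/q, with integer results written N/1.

Shared (l₁,l₂,l₃)=(3,3,4): N and (l;000)² cancel in I_A²/I_B².
A: Δ = 2!·4!·4!/11! = 1/34650; Racah Σ t=0..0: t=0:+1/288 = 1/288; ⇒ 3j(3 3 4; 2 -3 1)² = 5/231, sgn -1
B: Δ = 2!·4!·4!/11! = 1/34650; Racah Σ t=1..2: t=1:−1/96 t=2:+1/72 = 1/288; ⇒ 3j(3 3 4; -2 0 2)² = 1/462, sgn +1
I_A²/I_B² = (5/231)/(1/462) = 10/1

10/1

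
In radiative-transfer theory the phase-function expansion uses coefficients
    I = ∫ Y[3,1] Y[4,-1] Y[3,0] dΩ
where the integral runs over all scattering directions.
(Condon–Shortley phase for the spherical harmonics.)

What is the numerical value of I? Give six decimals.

Checks pass: Σm=0; 10 even; l₃=3∈[1,7].
(2·3+1)(2·4+1)(2·3+1) = 441
Δ: 4! 2! 4! / 11! → 1/34650
sum: t=1:−1/72 t=2:+1/16 t=3:−1/72 = 5/144
3j²(3 4 3; 0 0 0) = Δ·Π!·Σ² = 2/77  (sign -1)
sum: t=0:+1/288 t=1:−1/24 t=2:+1/48 = -5/288
3j²(3 4 3; 1 -1 0) = Δ·Π!·Σ² = 5/462  (sign +1)
combine: 4πI² = 441·2/77·5/462 = 15/121
take √, sign -1: I = -0.09932258

-0.099323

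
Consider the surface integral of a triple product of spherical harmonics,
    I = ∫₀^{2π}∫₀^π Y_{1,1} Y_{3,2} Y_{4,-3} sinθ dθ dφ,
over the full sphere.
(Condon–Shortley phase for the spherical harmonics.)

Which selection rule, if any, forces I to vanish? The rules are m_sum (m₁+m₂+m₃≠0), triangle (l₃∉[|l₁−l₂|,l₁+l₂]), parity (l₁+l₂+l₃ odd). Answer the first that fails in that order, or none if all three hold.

m₁+m₂+m₃ = 1 + 2 − 3 = 0  ✓
triangle: |1−3|=2 ≤ l₃=4 ≤ 1+3=4  ✓
parity: l₁+l₂+l₃ = 8 is even  ✓

none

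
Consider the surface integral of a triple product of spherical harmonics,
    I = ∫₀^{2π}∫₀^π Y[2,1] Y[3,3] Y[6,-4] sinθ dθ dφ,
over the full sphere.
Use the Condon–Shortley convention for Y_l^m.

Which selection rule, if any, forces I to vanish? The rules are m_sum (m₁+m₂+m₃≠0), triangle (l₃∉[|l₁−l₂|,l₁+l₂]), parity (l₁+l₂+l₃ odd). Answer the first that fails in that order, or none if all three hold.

triangle

Σmᵢ = 0  ✓
l₃∈[|l₁−l₂|,l₁+l₂]=[1,5], have l₃=6  ✗
Σlᵢ = 11 ⇒ odd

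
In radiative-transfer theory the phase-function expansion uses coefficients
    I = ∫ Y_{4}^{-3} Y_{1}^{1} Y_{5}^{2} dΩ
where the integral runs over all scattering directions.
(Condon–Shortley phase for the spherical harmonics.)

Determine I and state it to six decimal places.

m-sum 0 ✓  L=10 even ✓  3≤5≤5 ✓
Π(2lᵢ+1) = 9×3×11 = 297
triangle coeff Δ(4,1,5) = 1/495
Σ_t [0,0]: t=0:+1/576 = 1/576
(3j)²=5/99 [(4 1 5; 0 0 0)], sign=-1
Σ_t [0,0]: t=0:+1/10080 = 1/10080
(3j)²=1/165 [(4 1 5; -3 1 2)], sign=-1
⇒ 4πI² = 1/11
I = (+1)√(1/11/(4π)) = 0.08505478

0.085055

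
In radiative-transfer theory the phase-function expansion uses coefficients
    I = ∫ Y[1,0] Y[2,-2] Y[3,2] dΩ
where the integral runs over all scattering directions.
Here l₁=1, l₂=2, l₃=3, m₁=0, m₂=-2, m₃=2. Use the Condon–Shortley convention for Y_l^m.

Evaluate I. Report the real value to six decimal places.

Rules hold: Σm=0, L=6 even, 1≤3≤3.
N = 3·5·7 = 105
Δ = 0!·2!·4!/7! = 1/105
Racah Σ t=0..0: t=0:+1/4 = 1/4
⇒ 3j(1 2 3; 0 0 0)² = 3/35, sgn -1
Racah Σ t=0..0: t=0:+1/24 = 1/24
⇒ 3j(1 2 3; 0 -2 2)² = 1/21, sgn -1
4πI² = N·(3j₀)²·(3jₘ)² = 3/7
I = +1·√(0.428571/4π) = 0.18467439

0.184674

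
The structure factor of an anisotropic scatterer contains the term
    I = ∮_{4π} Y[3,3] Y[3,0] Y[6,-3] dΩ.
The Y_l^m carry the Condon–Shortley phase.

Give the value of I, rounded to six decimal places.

Rules hold: Σm=0, L=12 even, 0≤6≤6.
N = 7·7·13 = 637
Δ = 0!·6!·6!/13! = 1/12012
Racah Σ t=0..0: t=0:+1/1296 = 1/1296
⇒ 3j(3 3 6; 0 0 0)² = 100/3003, sgn +1
Racah Σ t=0..0: t=0:+1/25920 = 1/25920
⇒ 3j(3 3 6; 3 0 -3)² = 1/143, sgn -1
4πI² = N·(3j₀)²·(3jₘ)² = 700/4719
I = -1·√(0.148337/4π) = -0.10864734

-0.108647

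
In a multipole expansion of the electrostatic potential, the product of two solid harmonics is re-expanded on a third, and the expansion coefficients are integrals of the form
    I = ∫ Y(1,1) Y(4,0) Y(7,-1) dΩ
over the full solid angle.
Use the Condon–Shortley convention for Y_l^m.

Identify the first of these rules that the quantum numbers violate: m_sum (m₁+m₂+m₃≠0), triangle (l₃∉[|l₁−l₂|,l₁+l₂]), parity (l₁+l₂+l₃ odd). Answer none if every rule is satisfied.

triangle

m₁+m₂+m₃ = 1 + 0 − 1 = 0  ✓
triangle: |1−4|=3 ≤ l₃=7 ≤ 1+4=5  ✗
parity: l₁+l₂+l₃ = 12 is even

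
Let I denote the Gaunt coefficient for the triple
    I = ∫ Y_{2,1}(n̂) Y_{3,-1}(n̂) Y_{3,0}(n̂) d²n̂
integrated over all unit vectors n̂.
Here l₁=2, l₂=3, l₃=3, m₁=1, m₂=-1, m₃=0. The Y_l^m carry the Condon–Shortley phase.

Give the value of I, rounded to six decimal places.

-0.059471

m-sum 0 ✓  L=8 even ✓  1≤3≤5 ✓
Π(2lᵢ+1) = 5×7×7 = 245
triangle coeff Δ(2,3,3) = 1/3780
Σ_t [0,2]: t=0:+1/24 t=1:−1/4 t=2:+1/24 = -1/6
(3j)²=4/105 [(2 3 3; 0 0 0)], sign=+1
Σ_t [0,1]: t=0:+1/8 t=1:−1/12 = 1/24
(3j)²=1/210 [(2 3 3; 1 -1 0)], sign=-1
⇒ 4πI² = 2/45
I = (-1)√(2/45/(4π)) = -0.05947080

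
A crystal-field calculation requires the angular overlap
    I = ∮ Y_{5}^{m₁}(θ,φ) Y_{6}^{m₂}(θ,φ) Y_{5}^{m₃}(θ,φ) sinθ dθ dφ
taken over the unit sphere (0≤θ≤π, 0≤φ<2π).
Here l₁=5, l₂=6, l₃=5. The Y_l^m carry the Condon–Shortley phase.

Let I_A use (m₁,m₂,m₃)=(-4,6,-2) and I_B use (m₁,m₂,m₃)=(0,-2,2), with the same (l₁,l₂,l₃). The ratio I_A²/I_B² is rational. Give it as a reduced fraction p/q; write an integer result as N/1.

693/50

Shared (l₁,l₂,l₃)=(5,6,5): N and (l;000)² cancel in I_A²/I_B².
A: Δ = 6!·4!·6!/17! = 1/28588560; Racah Σ t=6..6: t=6:+1/3110400 = 1/3110400; ⇒ 3j(5 6 5; -4 6 -2)² = 21/1105, sgn -1
B: Δ = 6!·4!·6!/17! = 1/28588560; Racah Σ t=1..4: t=1:−1/103680 t=2:+1/13824 t=3:−1/17280 t=4:+1/207360 = 1/103680; ⇒ 3j(5 6 5; 0 -2 2)² = 10/7293, sgn -1
I_A²/I_B² = (21/1105)/(10/7293) = 693/50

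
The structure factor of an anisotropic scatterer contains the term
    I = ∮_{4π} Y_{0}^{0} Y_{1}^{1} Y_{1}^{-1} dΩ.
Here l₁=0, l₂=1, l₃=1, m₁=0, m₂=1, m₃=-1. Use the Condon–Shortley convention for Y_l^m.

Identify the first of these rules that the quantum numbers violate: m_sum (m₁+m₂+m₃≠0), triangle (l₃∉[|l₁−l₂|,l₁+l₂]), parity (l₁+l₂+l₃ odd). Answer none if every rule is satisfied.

none

Σmᵢ = 0  ✓
l₃∈[|l₁−l₂|,l₁+l₂]=[1,1], have l₃=1  ✓
Σlᵢ = 2 ⇒ even  ✓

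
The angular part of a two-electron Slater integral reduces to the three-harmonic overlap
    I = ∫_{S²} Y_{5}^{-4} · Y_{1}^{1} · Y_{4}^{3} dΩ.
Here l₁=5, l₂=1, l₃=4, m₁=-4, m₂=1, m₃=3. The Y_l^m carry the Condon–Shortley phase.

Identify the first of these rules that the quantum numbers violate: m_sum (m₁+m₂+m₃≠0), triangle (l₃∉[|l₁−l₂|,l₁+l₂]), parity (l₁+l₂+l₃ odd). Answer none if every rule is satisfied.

none

Σmᵢ = 0  ✓
l₃∈[|l₁−l₂|,l₁+l₂]=[4,6], have l₃=4  ✓
Σlᵢ = 10 ⇒ even  ✓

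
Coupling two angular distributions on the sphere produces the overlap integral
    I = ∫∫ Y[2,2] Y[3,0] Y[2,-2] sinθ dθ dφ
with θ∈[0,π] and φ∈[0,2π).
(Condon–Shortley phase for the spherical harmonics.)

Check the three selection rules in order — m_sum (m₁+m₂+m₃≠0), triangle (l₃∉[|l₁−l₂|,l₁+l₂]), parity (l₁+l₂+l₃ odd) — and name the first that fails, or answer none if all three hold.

azimuthal sum: 2 + 0 − 2 = 0  ✓
1 ≤ 2 ≤ 5 (triangle on l)  ✓
L = 2 + 3 + 2 = 7 (odd)  ✗

parity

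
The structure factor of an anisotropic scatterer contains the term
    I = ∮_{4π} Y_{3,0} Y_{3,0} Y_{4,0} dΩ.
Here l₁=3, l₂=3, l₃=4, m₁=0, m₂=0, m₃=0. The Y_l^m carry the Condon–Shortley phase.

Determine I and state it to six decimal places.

0.153870

Checks pass: Σm=0; 10 even; l₃=4∈[0,6].
(2·3+1)(2·3+1)(2·4+1) = 441
Δ: 2! 4! 4! / 11! → 1/34650
sum: t=0:+1/72 t=1:−1/16 t=2:+1/72 = -5/144
3j²(3 3 4; 0 0 0) = Δ·Π!·Σ² = 2/77  (sign -1)
(m-triple is (0,0,0) — same symbol as above.)
combine: 4πI² = 441·2/77·2/77 = 36/121
take √, sign +1: I = 0.15386989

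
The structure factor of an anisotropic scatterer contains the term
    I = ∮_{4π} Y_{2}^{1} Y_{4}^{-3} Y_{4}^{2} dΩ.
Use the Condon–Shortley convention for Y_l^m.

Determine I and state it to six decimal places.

Rules hold: Σm=0, L=10 even, 2≤4≤6.
N = 5·9·9 = 405
Δ = 2!·2!·6!/11! = 1/13860
Racah Σ t=0..2: t=0:+1/192 t=1:−1/36 t=2:+1/192 = -5/288
⇒ 3j(2 4 4; 0 0 0)² = 20/693, sgn -1
Racah Σ t=0..1: t=0:+1/240 t=1:−1/1440 = 1/288
⇒ 3j(2 4 4; 1 -3 2)² = 5/132, sgn +1
4πI² = N·(3j₀)²·(3jₘ)² = 375/847
I = -1·√(0.442739/4π) = -0.18770204

-0.187702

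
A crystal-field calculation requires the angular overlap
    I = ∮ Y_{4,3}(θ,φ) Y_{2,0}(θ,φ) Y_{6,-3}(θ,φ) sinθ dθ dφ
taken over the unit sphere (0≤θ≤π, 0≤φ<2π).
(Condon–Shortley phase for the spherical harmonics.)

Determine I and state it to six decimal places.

-0.165283

Rules hold: Σm=0, L=12 even, 2≤6≤6.
N = 9·5·13 = 585
Δ = 0!·8!·4!/13! = 1/6435
Racah Σ t=0..0: t=0:+1/2304 = 1/2304
⇒ 3j(4 2 6; 0 0 0)² = 5/143, sgn +1
Racah Σ t=0..0: t=0:+1/20160 = 1/20160
⇒ 3j(4 2 6; 3 0 -3)² = 12/715, sgn -1
4πI² = N·(3j₀)²·(3jₘ)² = 540/1573
I = -1·√(0.343293/4π) = -0.16528277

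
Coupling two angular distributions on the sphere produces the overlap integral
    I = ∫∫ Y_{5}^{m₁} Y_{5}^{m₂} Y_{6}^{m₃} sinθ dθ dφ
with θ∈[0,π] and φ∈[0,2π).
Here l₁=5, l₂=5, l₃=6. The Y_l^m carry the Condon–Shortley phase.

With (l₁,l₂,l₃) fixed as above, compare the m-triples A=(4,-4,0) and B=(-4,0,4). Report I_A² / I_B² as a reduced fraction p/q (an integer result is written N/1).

l's match ⇒ only the (l;m) 3-j factors differ between A and B.
A: triangle coeff Δ(5,5,6) = 1/28588560; Σ_t [0,1]: t=0:+1/345600 t=1:−1/3110400 = 1/388800; (3j)²=192/12155 [(5 5 6; 4 -4 0)], sign=+1
B: triangle coeff Δ(5,5,6) = 1/28588560; Σ_t [3,4]: t=3:−1/207360 t=4:+1/345600 = -1/518400; (3j)²=12/2431 [(5 5 6; -4 0 4)], sign=-1
I_A²/I_B² = (192/12155)/(12/2431) = 16/5

16/5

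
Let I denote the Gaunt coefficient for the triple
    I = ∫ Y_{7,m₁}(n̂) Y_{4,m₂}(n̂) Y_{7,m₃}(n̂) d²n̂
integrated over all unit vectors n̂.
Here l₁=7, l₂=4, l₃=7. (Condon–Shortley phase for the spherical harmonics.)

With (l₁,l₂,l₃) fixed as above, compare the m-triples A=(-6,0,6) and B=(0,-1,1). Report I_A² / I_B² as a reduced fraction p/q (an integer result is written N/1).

Shared (l₁,l₂,l₃)=(7,4,7): N and (l;000)² cancel in I_A²/I_B².
A: Δ = 4!·10!·4!/19! = 1/58198140; Racah Σ t=3..4: t=3:−1/130636800 t=4:+1/209018880 = -1/348364800; ⇒ 3j(7 4 7; -6 0 6)² = 143/45220, sgn +1
B: Δ = 4!·10!·4!/19! = 1/58198140; Racah Σ t=0..3: t=0:+1/4354560 t=1:−1/414720 t=2:+1/345600 t=3:−1/2488320 = 1/3225600; ⇒ 3j(7 4 7; 0 -1 1)² = 81/92378, sgn +1
I_A²/I_B² = (143/45220)/(81/92378) = 20449/5670

20449/5670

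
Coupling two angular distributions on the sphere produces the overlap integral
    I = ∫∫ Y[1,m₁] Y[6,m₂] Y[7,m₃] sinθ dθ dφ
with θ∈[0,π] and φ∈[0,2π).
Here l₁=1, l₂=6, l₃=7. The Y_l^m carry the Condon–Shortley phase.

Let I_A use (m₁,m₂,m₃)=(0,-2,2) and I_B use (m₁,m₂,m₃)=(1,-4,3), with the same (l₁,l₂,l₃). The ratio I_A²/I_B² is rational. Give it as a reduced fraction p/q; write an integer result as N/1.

l's match ⇒ only the (l;m) 3-j factors differ between A and B.
A: triangle coeff Δ(1,6,7) = 1/1365; Σ_t [0,0]: t=0:+1/967680 = 1/967680; (3j)²=3/91 [(1 6 7; 0 -2 2)], sign=-1
B: triangle coeff Δ(1,6,7) = 1/1365; Σ_t [0,0]: t=0:+1/14515200 = 1/14515200; (3j)²=2/455 [(1 6 7; 1 -4 3)], sign=+1
I_A²/I_B² = (3/91)/(2/455) = 15/2

15/2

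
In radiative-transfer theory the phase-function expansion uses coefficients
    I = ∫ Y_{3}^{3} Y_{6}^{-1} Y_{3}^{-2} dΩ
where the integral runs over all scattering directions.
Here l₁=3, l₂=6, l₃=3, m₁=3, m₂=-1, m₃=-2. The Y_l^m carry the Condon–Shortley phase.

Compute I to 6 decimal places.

-0.031364

Rules hold: Σm=0, L=12 even, 3≤3≤9.
N = 7·13·7 = 637
Δ = 6!·0!·6!/13! = 1/12012
Racah Σ t=3..3: t=3:−1/1296 = -1/1296
⇒ 3j(3 6 3; 0 0 0)² = 100/3003, sgn +1
Racah Σ t=0..0: t=0:+1/86400 = 1/86400
⇒ 3j(3 6 3; 3 -1 -2)² = 1/1716, sgn -1
4πI² = N·(3j₀)²·(3jₘ)² = 175/14157
I = -1·√(0.0123614/4π) = -0.03136379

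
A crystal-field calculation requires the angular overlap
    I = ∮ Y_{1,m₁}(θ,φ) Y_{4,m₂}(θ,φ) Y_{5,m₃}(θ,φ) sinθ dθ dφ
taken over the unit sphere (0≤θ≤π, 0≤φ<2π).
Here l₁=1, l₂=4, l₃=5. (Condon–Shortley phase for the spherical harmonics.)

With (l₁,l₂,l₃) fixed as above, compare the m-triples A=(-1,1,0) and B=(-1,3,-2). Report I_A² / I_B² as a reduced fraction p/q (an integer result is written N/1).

Shared (l₁,l₂,l₃)=(1,4,5): N and (l;000)² cancel in I_A²/I_B².
A: Δ = 0!·2!·8!/11! = 1/495; Racah Σ t=0..0: t=0:+1/1440 = 1/1440; ⇒ 3j(1 4 5; -1 1 0)² = 2/99, sgn -1
B: Δ = 0!·2!·8!/11! = 1/495; Racah Σ t=0..0: t=0:+1/10080 = 1/10080; ⇒ 3j(1 4 5; -1 3 -2)² = 1/165, sgn -1
I_A²/I_B² = (2/99)/(1/165) = 10/3

10/3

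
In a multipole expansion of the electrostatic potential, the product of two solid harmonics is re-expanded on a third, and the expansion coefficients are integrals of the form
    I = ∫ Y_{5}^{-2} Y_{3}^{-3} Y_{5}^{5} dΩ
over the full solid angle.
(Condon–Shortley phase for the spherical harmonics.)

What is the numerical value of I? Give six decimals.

l₁+l₂+l₃=13 is odd: 3j(l;000)=0 ⇒ I=0

0.000000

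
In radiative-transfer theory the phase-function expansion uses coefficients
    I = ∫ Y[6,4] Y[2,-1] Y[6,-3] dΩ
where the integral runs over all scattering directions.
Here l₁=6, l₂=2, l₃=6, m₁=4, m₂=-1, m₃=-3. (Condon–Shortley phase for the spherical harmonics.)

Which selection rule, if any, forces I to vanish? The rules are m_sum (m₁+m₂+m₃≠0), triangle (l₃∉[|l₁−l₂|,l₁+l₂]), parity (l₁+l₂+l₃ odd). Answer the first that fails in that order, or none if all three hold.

Σmᵢ = 0  ✓
l₃∈[|l₁−l₂|,l₁+l₂]=[4,8], have l₃=6  ✓
Σlᵢ = 14 ⇒ even  ✓

none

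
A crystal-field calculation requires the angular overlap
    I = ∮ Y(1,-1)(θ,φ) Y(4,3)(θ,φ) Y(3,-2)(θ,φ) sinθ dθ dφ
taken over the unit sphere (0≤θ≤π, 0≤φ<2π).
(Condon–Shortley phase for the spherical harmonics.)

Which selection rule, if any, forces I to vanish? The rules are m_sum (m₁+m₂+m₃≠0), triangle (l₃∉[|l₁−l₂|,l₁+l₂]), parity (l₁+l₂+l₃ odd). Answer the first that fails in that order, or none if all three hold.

m₁+m₂+m₃ = -1 + 3 − 2 = 0  ✓
triangle: |1−4|=3 ≤ l₃=3 ≤ 1+4=5  ✓
parity: l₁+l₂+l₃ = 8 is even  ✓

none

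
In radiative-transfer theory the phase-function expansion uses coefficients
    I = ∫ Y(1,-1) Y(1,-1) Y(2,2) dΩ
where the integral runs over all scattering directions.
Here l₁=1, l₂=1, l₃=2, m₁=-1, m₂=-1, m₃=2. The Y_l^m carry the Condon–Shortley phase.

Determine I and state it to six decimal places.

0.309019

m-sum 0 ✓  L=4 even ✓  0≤2≤2 ✓
Π(2lᵢ+1) = 3×3×5 = 45
triangle coeff Δ(1,1,2) = 1/30
Σ_t [0,0]: t=0:+1/1 = 1/1
(3j)²=2/15 [(1 1 2; 0 0 0)], sign=+1
Σ_t [0,0]: t=0:+1/4 = 1/4
(3j)²=1/5 [(1 1 2; -1 -1 2)], sign=+1
⇒ 4πI² = 6/5
I = (+1)√(6/5/(4π)) = 0.30901936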